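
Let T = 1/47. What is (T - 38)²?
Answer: 3186225/2209 ≈ 1442.4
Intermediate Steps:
T = 1/47 ≈ 0.021277
(T - 38)² = (1/47 - 38)² = (-1785/47)² = 3186225/2209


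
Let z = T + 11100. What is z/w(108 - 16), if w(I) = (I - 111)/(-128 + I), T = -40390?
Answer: -1054440/19 ≈ -55497.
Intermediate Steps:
z = -29290 (z = -40390 + 11100 = -29290)
w(I) = (-111 + I)/(-128 + I)
z/w(108 - 16) = -29290*(-128 + (108 - 16))/(-111 + (108 - 16)) = -29290*(-128 + 92)/(-111 + 92) = -29290/(-19/(-36)) = -29290/((-1/36*(-19))) = -29290/19/36 = -29290*36/19 = -1054440/19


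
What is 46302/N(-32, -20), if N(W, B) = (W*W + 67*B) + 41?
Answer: -46302/275 ≈ -168.37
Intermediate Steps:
N(W, B) = 41 + W**2 + 67*B (N(W, B) = (W**2 + 67*B) + 41 = 41 + W**2 + 67*B)
46302/N(-32, -20) = 46302/(41 + (-32)**2 + 67*(-20)) = 46302/(41 + 1024 - 1340) = 46302/(-275) = 46302*(-1/275) = -46302/275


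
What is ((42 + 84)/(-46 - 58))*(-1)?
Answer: 63/52 ≈ 1.2115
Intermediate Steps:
((42 + 84)/(-46 - 58))*(-1) = (126/(-104))*(-1) = (126*(-1/104))*(-1) = -63/52*(-1) = 63/52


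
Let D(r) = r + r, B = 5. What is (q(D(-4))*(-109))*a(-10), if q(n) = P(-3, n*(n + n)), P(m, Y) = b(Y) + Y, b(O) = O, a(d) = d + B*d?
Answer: 1674240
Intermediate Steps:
a(d) = 6*d (a(d) = d + 5*d = 6*d)
P(m, Y) = 2*Y (P(m, Y) = Y + Y = 2*Y)
D(r) = 2*r
q(n) = 4*n**2 (q(n) = 2*(n*(n + n)) = 2*(n*(2*n)) = 2*(2*n**2) = 4*n**2)
(q(D(-4))*(-109))*a(-10) = ((4*(2*(-4))**2)*(-109))*(6*(-10)) = ((4*(-8)**2)*(-109))*(-60) = ((4*64)*(-109))*(-60) = (256*(-109))*(-60) = -27904*(-60) = 1674240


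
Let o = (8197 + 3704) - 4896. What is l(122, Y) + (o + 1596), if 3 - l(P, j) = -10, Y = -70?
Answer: 8614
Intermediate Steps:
l(P, j) = 13 (l(P, j) = 3 - 1*(-10) = 3 + 10 = 13)
o = 7005 (o = 11901 - 4896 = 7005)
l(122, Y) + (o + 1596) = 13 + (7005 + 1596) = 13 + 8601 = 8614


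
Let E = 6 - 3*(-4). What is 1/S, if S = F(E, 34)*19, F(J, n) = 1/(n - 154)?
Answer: -120/19 ≈ -6.3158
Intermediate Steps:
E = 18 (E = 6 + 12 = 18)
F(J, n) = 1/(-154 + n)
S = -19/120 (S = 19/(-154 + 34) = 19/(-120) = -1/120*19 = -19/120 ≈ -0.15833)
1/S = 1/(-19/120) = -120/19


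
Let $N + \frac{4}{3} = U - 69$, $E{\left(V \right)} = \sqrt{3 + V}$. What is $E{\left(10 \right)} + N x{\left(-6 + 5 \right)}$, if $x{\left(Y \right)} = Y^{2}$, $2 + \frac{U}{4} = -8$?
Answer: $- \frac{331}{3} + \sqrt{13} \approx -106.73$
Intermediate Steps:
$U = -40$ ($U = -8 + 4 \left(-8\right) = -8 - 32 = -40$)
$N = - \frac{331}{3}$ ($N = - \frac{4}{3} - 109 = - \frac{331}{3} \approx -110.33$)
$E{\left(10 \right)} + N x{\left(-6 + 5 \right)} = \sqrt{3 + 10} - \frac{331 \left(-6 + 5\right)^{2}}{3} = \sqrt{13} - \frac{331 \left(-1\right)^{2}}{3} = \sqrt{13} - \frac{331}{3} = - \frac{331}{3} + \sqrt{13}$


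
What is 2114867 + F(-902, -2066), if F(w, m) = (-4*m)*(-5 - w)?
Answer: 9527675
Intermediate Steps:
F(w, m) = -4*m*(-5 - w)
2114867 + F(-902, -2066) = 2114867 + 4*(-2066)*(5 - 902) = 2114867 + 4*(-2066)*(-897) = 2114867 + 7412808 = 9527675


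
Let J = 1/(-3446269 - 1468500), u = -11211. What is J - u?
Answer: 55099475258/4914769 ≈ 11211.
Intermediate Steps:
J = -1/4914769 (J = 1/(-4914769) = -1/4914769 ≈ -2.0347e-7)
J - u = -1/4914769 - 1*(-11211) = -1/4914769 + 11211 = 55099475258/4914769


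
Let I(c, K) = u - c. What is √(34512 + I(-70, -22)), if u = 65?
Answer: √34647 ≈ 186.14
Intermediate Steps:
I(c, K) = 65 - c
√(34512 + I(-70, -22)) = √(34512 + (65 - 1*(-70))) = √(34512 + (65 + 70)) = √(34512 + 135) = √34647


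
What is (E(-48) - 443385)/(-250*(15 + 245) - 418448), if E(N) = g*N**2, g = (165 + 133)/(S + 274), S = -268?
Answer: 328953/483448 ≈ 0.68043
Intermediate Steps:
g = 149/3 (g = (165 + 133)/(-268 + 274) = 298/6 = 298*(1/6) = 149/3 ≈ 49.667)
E(N) = 149*N**2/3
(E(-48) - 443385)/(-250*(15 + 245) - 418448) = ((149/3)*(-48)**2 - 443385)/(-250*(15 + 245) - 418448) = ((149/3)*2304 - 443385)/(-250*260 - 418448) = (114432 - 443385)/(-65000 - 418448) = -328953/(-483448) = -328953*(-1/483448) = 328953/483448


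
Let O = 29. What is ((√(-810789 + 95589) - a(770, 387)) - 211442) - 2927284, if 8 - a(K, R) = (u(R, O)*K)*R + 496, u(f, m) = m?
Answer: 5503472 + 40*I*√447 ≈ 5.5035e+6 + 845.7*I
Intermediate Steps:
a(K, R) = -488 - 29*K*R (a(K, R) = 8 - ((29*K)*R + 496) = 8 - (29*K*R + 496) = 8 - (496 + 29*K*R) = 8 + (-496 - 29*K*R) = -488 - 29*K*R)
((√(-810789 + 95589) - a(770, 387)) - 211442) - 2927284 = ((√(-810789 + 95589) - (-488 - 29*770*387)) - 211442) - 2927284 = ((√(-715200) - (-488 - 8641710)) - 211442) - 2927284 = ((40*I*√447 - 1*(-8642198)) - 211442) - 2927284 = ((40*I*√447 + 8642198) - 211442) - 2927284 = ((8642198 + 40*I*√447) - 211442) - 2927284 = (8430756 + 40*I*√447) - 2927284 = 5503472 + 40*I*√447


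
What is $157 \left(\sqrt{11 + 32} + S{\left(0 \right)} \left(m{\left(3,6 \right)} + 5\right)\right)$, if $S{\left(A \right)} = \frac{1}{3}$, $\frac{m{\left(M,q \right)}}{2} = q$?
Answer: $\frac{2669}{3} + 157 \sqrt{43} \approx 1919.2$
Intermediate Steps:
$m{\left(M,q \right)} = 2 q$
$S{\left(A \right)} = \frac{1}{3}$
$157 \left(\sqrt{11 + 32} + S{\left(0 \right)} \left(m{\left(3,6 \right)} + 5\right)\right) = 157 \left(\sqrt{11 + 32} + \frac{2 \cdot 6 + 5}{3}\right) = 157 \left(\sqrt{43} + \frac{12 + 5}{3}\right) = 157 \left(\sqrt{43} + \frac{1}{3} \cdot 17\right) = 157 \left(\sqrt{43} + \frac{17}{3}\right) = 157 \left(\frac{17}{3} + \sqrt{43}\right) = \frac{2669}{3} + 157 \sqrt{43}$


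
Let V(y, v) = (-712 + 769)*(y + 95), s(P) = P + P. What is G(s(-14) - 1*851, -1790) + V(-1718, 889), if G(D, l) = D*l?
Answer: 1480899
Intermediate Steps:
s(P) = 2*P
V(y, v) = 5415 + 57*y (V(y, v) = 57*(95 + y) = 5415 + 57*y)
G(s(-14) - 1*851, -1790) + V(-1718, 889) = (2*(-14) - 1*851)*(-1790) + (5415 + 57*(-1718)) = (-28 - 851)*(-1790) + (5415 - 97926) = -879*(-1790) - 92511 = 1573410 - 92511 = 1480899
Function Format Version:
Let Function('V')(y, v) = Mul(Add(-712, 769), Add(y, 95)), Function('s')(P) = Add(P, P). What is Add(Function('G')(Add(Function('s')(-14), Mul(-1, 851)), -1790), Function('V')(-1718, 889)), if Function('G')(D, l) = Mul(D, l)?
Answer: 1480899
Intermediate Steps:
Function('s')(P) = Mul(2, P)
Function('V')(y, v) = Add(5415, Mul(57, y)) (Function('V')(y, v) = Mul(57, Add(95, y)) = Add(5415, Mul(57, y)))
Add(Function('G')(Add(Function('s')(-14), Mul(-1, 851)), -1790), Function('V')(-1718, 889)) = Add(Mul(Add(Mul(2, -14), Mul(-1, 851)), -1790), Add(5415, Mul(57, -1718))) = Add(Mul(Add(-28, -851), -1790), Add(5415, -97926)) = Add(Mul(-879, -1790), -92511) = Add(1573410, -92511) = 1480899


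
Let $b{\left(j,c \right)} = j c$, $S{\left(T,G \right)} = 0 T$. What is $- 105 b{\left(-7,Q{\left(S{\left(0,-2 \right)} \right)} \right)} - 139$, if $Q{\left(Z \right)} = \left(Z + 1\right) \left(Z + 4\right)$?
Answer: $2801$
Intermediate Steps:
$S{\left(T,G \right)} = 0$
$Q{\left(Z \right)} = \left(1 + Z\right) \left(4 + Z\right)$
$b{\left(j,c \right)} = c j$
$- 105 b{\left(-7,Q{\left(S{\left(0,-2 \right)} \right)} \right)} - 139 = - 105 \left(4 + 0^{2} + 5 \cdot 0\right) \left(-7\right) - 139 = - 105 \left(4 + 0 + 0\right) \left(-7\right) - 139 = - 105 \cdot 4 \left(-7\right) - 139 = \left(-105\right) \left(-28\right) - 139 = 2940 - 139 = 2801$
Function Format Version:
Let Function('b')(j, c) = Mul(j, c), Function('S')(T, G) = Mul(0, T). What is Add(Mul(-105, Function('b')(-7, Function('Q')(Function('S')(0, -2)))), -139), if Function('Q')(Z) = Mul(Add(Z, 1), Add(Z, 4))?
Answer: 2801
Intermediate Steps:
Function('S')(T, G) = 0
Function('Q')(Z) = Mul(Add(1, Z), Add(4, Z))
Function('b')(j, c) = Mul(c, j)
Add(Mul(-105, Function('b')(-7, Function('Q')(Function('S')(0, -2)))), -139) = Add(Mul(-105, Mul(Add(4, Pow(0, 2), Mul(5, 0)), -7)), -139) = Add(Mul(-105, Mul(Add(4, 0, 0), -7)), -139) = Add(Mul(-105, Mul(4, -7)), -139) = Add(Mul(-105, -28), -139) = Add(2940, -139) = 2801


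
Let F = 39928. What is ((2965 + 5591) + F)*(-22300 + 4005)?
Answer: -887014780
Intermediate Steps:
((2965 + 5591) + F)*(-22300 + 4005) = ((2965 + 5591) + 39928)*(-22300 + 4005) = (8556 + 39928)*(-18295) = 48484*(-18295) = -887014780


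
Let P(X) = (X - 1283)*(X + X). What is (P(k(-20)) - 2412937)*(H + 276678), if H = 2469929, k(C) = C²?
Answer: -8567592839559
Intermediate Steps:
P(X) = 2*X*(-1283 + X) (P(X) = (-1283 + X)*(2*X) = 2*X*(-1283 + X))
(P(k(-20)) - 2412937)*(H + 276678) = (2*(-20)²*(-1283 + (-20)²) - 2412937)*(2469929 + 276678) = (2*400*(-1283 + 400) - 2412937)*2746607 = (2*400*(-883) - 2412937)*2746607 = (-706400 - 2412937)*2746607 = -3119337*2746607 = -8567592839559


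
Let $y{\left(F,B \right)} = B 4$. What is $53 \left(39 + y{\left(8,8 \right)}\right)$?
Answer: $3763$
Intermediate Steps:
$y{\left(F,B \right)} = 4 B$
$53 \left(39 + y{\left(8,8 \right)}\right) = 53 \left(39 + 4 \cdot 8\right) = 53 \left(39 + 32\right) = 53 \cdot 71 = 3763$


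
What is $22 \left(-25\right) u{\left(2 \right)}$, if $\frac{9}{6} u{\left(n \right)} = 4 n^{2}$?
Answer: $- \frac{17600}{3} \approx -5866.7$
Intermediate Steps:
$u{\left(n \right)} = \frac{8 n^{2}}{3}$ ($u{\left(n \right)} = \frac{2 \cdot 4 n^{2}}{3} = \frac{8 n^{2}}{3}$)
$22 \left(-25\right) u{\left(2 \right)} = 22 \left(-25\right) \frac{8 \cdot 2^{2}}{3} = - 550 \cdot \frac{8}{3} \cdot 4 = \left(-550\right) \frac{32}{3} = - \frac{17600}{3}$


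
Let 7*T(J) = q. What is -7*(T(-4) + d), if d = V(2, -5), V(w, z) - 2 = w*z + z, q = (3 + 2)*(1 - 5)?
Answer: 111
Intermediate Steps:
q = -20 (q = 5*(-4) = -20)
T(J) = -20/7 (T(J) = (⅐)*(-20) = -20/7)
V(w, z) = 2 + z + w*z (V(w, z) = 2 + (w*z + z) = 2 + (z + w*z) = 2 + z + w*z)
d = -13 (d = 2 - 5 + 2*(-5) = 2 - 5 - 10 = -13)
-7*(T(-4) + d) = -7*(-20/7 - 13) = -7*(-111/7) = 111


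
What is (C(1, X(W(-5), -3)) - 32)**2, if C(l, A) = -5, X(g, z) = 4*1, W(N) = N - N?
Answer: 1369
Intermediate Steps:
W(N) = 0
X(g, z) = 4
(C(1, X(W(-5), -3)) - 32)**2 = (-5 - 32)**2 = (-37)**2 = 1369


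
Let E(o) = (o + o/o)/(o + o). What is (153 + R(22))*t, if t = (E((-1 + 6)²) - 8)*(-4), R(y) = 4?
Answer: 117436/25 ≈ 4697.4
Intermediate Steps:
E(o) = (1 + o)/(2*o) (E(o) = (o + 1)/((2*o)) = (1 + o)*(1/(2*o)) = (1 + o)/(2*o))
t = 748/25 (t = ((1 + (-1 + 6)²)/(2*((-1 + 6)²)) - 8)*(-4) = ((1 + 5²)/(2*(5²)) - 8)*(-4) = ((½)*(1 + 25)/25 - 8)*(-4) = ((½)*(1/25)*26 - 8)*(-4) = (13/25 - 8)*(-4) = -187/25*(-4) = 748/25 ≈ 29.920)
(153 + R(22))*t = (153 + 4)*(748/25) = 157*(748/25) = 117436/25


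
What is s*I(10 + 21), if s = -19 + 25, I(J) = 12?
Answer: 72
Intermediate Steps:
s = 6
s*I(10 + 21) = 6*12 = 72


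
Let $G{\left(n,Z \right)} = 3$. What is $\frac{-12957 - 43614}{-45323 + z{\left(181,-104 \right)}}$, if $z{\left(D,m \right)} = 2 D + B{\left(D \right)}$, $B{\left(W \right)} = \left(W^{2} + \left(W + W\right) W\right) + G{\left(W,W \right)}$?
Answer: $- \frac{18857}{17775} \approx -1.0609$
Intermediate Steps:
$B{\left(W \right)} = 3 + 3 W^{2}$ ($B{\left(W \right)} = \left(W^{2} + \left(W + W\right) W\right) + 3 = \left(W^{2} + 2 W W\right) + 3 = \left(W^{2} + 2 W^{2}\right) + 3 = 3 W^{2} + 3 = 3 + 3 W^{2}$)
$z{\left(D,m \right)} = 3 + 2 D + 3 D^{2}$ ($z{\left(D,m \right)} = 2 D + \left(3 + 3 D^{2}\right) = 3 + 2 D + 3 D^{2}$)
$\frac{-12957 - 43614}{-45323 + z{\left(181,-104 \right)}} = \frac{-12957 - 43614}{-45323 + \left(3 + 2 \cdot 181 + 3 \cdot 181^{2}\right)} = - \frac{56571}{-45323 + \left(3 + 362 + 3 \cdot 32761\right)} = - \frac{56571}{-45323 + \left(3 + 362 + 98283\right)} = - \frac{56571}{-45323 + 98648} = - \frac{56571}{53325} = \left(-56571\right) \frac{1}{53325} = - \frac{18857}{17775}$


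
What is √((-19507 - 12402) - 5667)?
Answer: 2*I*√9394 ≈ 193.85*I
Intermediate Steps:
√((-19507 - 12402) - 5667) = √(-31909 - 5667) = √(-37576) = 2*I*√9394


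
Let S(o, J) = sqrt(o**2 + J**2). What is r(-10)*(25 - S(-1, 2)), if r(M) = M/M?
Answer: 25 - sqrt(5) ≈ 22.764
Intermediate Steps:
r(M) = 1
S(o, J) = sqrt(J**2 + o**2)
r(-10)*(25 - S(-1, 2)) = 1*(25 - sqrt(2**2 + (-1)**2)) = 1*(25 - sqrt(4 + 1)) = 1*(25 - sqrt(5)) = 25 - sqrt(5)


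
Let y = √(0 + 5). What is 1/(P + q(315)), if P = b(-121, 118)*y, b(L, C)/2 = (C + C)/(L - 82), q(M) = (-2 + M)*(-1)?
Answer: -12898417/4036090601 + 95816*√5/4036090601 ≈ -0.0031427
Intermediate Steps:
q(M) = 2 - M
b(L, C) = 4*C/(-82 + L) (b(L, C) = 2*((C + C)/(L - 82)) = 2*((2*C)/(-82 + L)) = 2*(2*C/(-82 + L)) = 4*C/(-82 + L))
y = √5 ≈ 2.2361
P = -472*√5/203 (P = (4*118/(-82 - 121))*√5 = (4*118/(-203))*√5 = (4*118*(-1/203))*√5 = -472*√5/203 ≈ -5.1991)
1/(P + q(315)) = 1/(-472*√5/203 + (2 - 1*315)) = 1/(-472*√5/203 + (2 - 315)) = 1/(-472*√5/203 - 313) = 1/(-313 - 472*√5/203)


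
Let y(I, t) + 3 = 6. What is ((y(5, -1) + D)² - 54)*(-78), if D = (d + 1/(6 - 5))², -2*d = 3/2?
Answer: 445497/128 ≈ 3480.4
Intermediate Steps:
y(I, t) = 3 (y(I, t) = -3 + 6 = 3)
d = -¾ (d = -3/(2*2) = -½*3/2 = -¾ ≈ -0.75000)
D = 1/16 (D = (-¾ + 1/(6 - 5))² = (-¾ + 1/1)² = (-¾ + 1)² = (¼)² = 1/16 ≈ 0.062500)
((y(5, -1) + D)² - 54)*(-78) = ((3 + 1/16)² - 54)*(-78) = ((49/16)² - 54)*(-78) = (2401/256 - 54)*(-78) = -11423/256*(-78) = 445497/128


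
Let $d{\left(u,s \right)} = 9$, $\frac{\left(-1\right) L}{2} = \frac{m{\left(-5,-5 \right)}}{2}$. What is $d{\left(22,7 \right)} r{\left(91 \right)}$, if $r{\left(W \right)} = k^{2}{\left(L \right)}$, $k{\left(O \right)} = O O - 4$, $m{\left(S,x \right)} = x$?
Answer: $3969$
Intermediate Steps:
$L = 5$ ($L = - 2 \left(- \frac{5}{2}\right) = - 2 \left(\left(-5\right) \frac{1}{2}\right) = \left(-2\right) \left(- \frac{5}{2}\right) = 5$)
$k{\left(O \right)} = -4 + O^{2}$ ($k{\left(O \right)} = O^{2} - 4 = -4 + O^{2}$)
$r{\left(W \right)} = 441$ ($r{\left(W \right)} = \left(-4 + 5^{2}\right)^{2} = \left(-4 + 25\right)^{2} = 21^{2} = 441$)
$d{\left(22,7 \right)} r{\left(91 \right)} = 9 \cdot 441 = 3969$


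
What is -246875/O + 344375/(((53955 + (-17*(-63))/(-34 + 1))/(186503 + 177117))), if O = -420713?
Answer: 144876556246581250/62386268631 ≈ 2.3223e+6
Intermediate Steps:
-246875/O + 344375/(((53955 + (-17*(-63))/(-34 + 1))/(186503 + 177117))) = -246875/(-420713) + 344375/(((53955 + (-17*(-63))/(-34 + 1))/(186503 + 177117))) = -246875*(-1/420713) + 344375/(((53955 + 1071/(-33))/363620)) = 246875/420713 + 344375/(((53955 + 1071*(-1/33))*(1/363620))) = 246875/420713 + 344375/(((53955 - 357/11)*(1/363620))) = 246875/420713 + 344375/(((593148/11)*(1/363620))) = 246875/420713 + 344375/(148287/999955) = 246875/420713 + 344375*(999955/148287) = 246875/420713 + 344359503125/148287 = 144876556246581250/62386268631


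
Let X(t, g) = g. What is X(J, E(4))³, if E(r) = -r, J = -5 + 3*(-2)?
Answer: -64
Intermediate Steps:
J = -11 (J = -5 - 6 = -11)
X(J, E(4))³ = (-1*4)³ = (-4)³ = -64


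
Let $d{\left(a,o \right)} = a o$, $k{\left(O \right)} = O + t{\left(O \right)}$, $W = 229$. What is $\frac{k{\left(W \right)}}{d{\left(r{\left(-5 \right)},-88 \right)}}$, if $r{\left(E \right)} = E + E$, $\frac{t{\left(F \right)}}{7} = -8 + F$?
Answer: $\frac{111}{55} \approx 2.0182$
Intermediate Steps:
$t{\left(F \right)} = -56 + 7 F$ ($t{\left(F \right)} = 7 \left(-8 + F\right) = -56 + 7 F$)
$r{\left(E \right)} = 2 E$
$k{\left(O \right)} = -56 + 8 O$ ($k{\left(O \right)} = O + \left(-56 + 7 O\right) = -56 + 8 O$)
$\frac{k{\left(W \right)}}{d{\left(r{\left(-5 \right)},-88 \right)}} = \frac{-56 + 8 \cdot 229}{2 \left(-5\right) \left(-88\right)} = \frac{-56 + 1832}{\left(-10\right) \left(-88\right)} = \frac{1776}{880} = 1776 \cdot \frac{1}{880} = \frac{111}{55}$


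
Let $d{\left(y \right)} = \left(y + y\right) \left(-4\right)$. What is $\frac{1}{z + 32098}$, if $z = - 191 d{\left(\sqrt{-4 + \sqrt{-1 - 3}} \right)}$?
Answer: $\frac{1}{2 \left(16049 + 764 \sqrt{2} \sqrt{-2 + i}\right)} \approx 3.0174 \cdot 10^{-5} - 2.8895 \cdot 10^{-6} i$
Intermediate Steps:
$d{\left(y \right)} = - 8 y$ ($d{\left(y \right)} = 2 y \left(-4\right) = - 8 y$)
$z = 1528 \sqrt{-4 + 2 i}$ ($z = - 191 \left(- 8 \sqrt{-4 + \sqrt{-1 - 3}}\right) = - 191 \left(- 8 \sqrt{-4 + \sqrt{-4}}\right) = - 191 \left(- 8 \sqrt{-4 + 2 i}\right) = 1528 \sqrt{-4 + 2 i} \approx 742.41 + 3144.9 i$)
$\frac{1}{z + 32098} = \frac{1}{1528 \sqrt{-4 + 2 i} + 32098} = \frac{1}{32098 + 1528 \sqrt{-4 + 2 i}}$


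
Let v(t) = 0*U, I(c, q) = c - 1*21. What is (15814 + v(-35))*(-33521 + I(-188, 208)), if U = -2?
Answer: -533406220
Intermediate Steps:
I(c, q) = -21 + c (I(c, q) = c - 21 = -21 + c)
v(t) = 0 (v(t) = 0*(-2) = 0)
(15814 + v(-35))*(-33521 + I(-188, 208)) = (15814 + 0)*(-33521 + (-21 - 188)) = 15814*(-33521 - 209) = 15814*(-33730) = -533406220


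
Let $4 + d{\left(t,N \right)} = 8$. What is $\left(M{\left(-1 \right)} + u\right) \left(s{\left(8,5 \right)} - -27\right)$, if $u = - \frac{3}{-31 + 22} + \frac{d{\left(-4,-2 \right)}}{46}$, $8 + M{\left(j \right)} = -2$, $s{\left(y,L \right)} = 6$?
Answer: $- \frac{7271}{23} \approx -316.13$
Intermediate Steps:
$d{\left(t,N \right)} = 4$ ($d{\left(t,N \right)} = -4 + 8 = 4$)
$M{\left(j \right)} = -10$ ($M{\left(j \right)} = -8 - 2 = -10$)
$u = \frac{29}{69}$ ($u = - \frac{3}{-31 + 22} + \frac{4}{46} = - \frac{3}{-9} + 4 \cdot \frac{1}{46} = \left(-3\right) \left(- \frac{1}{9}\right) + \frac{2}{23} = \frac{1}{3} + \frac{2}{23} = \frac{29}{69} \approx 0.42029$)
$\left(M{\left(-1 \right)} + u\right) \left(s{\left(8,5 \right)} - -27\right) = \left(-10 + \frac{29}{69}\right) \left(6 - -27\right) = - \frac{661 \left(6 + 27\right)}{69} = \left(- \frac{661}{69}\right) 33 = - \frac{7271}{23}$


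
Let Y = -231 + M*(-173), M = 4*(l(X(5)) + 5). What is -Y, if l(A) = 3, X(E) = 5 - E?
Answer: 5767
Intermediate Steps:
M = 32 (M = 4*(3 + 5) = 4*8 = 32)
Y = -5767 (Y = -231 + 32*(-173) = -231 - 5536 = -5767)
-Y = -1*(-5767) = 5767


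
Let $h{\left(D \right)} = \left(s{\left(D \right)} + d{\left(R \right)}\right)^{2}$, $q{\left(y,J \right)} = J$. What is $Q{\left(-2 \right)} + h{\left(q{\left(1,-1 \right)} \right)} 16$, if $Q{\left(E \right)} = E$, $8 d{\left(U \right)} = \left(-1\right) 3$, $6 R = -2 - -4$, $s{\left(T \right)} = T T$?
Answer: $\frac{17}{4} \approx 4.25$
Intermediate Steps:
$s{\left(T \right)} = T^{2}$
$R = \frac{1}{3}$ ($R = \frac{-2 - -4}{6} = \frac{-2 + 4}{6} = \frac{1}{6} \cdot 2 = \frac{1}{3} \approx 0.33333$)
$d{\left(U \right)} = - \frac{3}{8}$ ($d{\left(U \right)} = \frac{\left(-1\right) 3}{8} = \frac{1}{8} \left(-3\right) = - \frac{3}{8}$)
$h{\left(D \right)} = \left(- \frac{3}{8} + D^{2}\right)^{2}$ ($h{\left(D \right)} = \left(D^{2} - \frac{3}{8}\right)^{2} = \left(- \frac{3}{8} + D^{2}\right)^{2}$)
$Q{\left(-2 \right)} + h{\left(q{\left(1,-1 \right)} \right)} 16 = -2 + \frac{\left(-3 + 8 \left(-1\right)^{2}\right)^{2}}{64} \cdot 16 = -2 + \frac{\left(-3 + 8 \cdot 1\right)^{2}}{64} \cdot 16 = -2 + \frac{\left(-3 + 8\right)^{2}}{64} \cdot 16 = -2 + \frac{5^{2}}{64} \cdot 16 = -2 + \frac{1}{64} \cdot 25 \cdot 16 = -2 + \frac{25}{64} \cdot 16 = -2 + \frac{25}{4} = \frac{17}{4}$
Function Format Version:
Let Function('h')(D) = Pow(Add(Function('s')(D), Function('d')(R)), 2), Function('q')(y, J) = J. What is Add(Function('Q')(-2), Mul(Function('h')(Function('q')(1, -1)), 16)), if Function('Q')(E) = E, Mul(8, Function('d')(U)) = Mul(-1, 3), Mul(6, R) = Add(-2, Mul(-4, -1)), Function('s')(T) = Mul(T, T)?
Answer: Rational(17, 4) ≈ 4.2500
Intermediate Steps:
Function('s')(T) = Pow(T, 2)
R = Rational(1, 3) (R = Mul(Rational(1, 6), Add(-2, Mul(-4, -1))) = Mul(Rational(1, 6), Add(-2, 4)) = Mul(Rational(1, 6), 2) = Rational(1, 3) ≈ 0.33333)
Function('d')(U) = Rational(-3, 8) (Function('d')(U) = Mul(Rational(1, 8), Mul(-1, 3)) = Mul(Rational(1, 8), -3) = Rational(-3, 8))
Function('h')(D) = Pow(Add(Rational(-3, 8), Pow(D, 2)), 2) (Function('h')(D) = Pow(Add(Pow(D, 2), Rational(-3, 8)), 2) = Pow(Add(Rational(-3, 8), Pow(D, 2)), 2))
Add(Function('Q')(-2), Mul(Function('h')(Function('q')(1, -1)), 16)) = Add(-2, Mul(Mul(Rational(1, 64), Pow(Add(-3, Mul(8, Pow(-1, 2))), 2)), 16)) = Add(-2, Mul(Mul(Rational(1, 64), Pow(Add(-3, Mul(8, 1)), 2)), 16)) = Add(-2, Mul(Mul(Rational(1, 64), Pow(Add(-3, 8), 2)), 16)) = Add(-2, Mul(Mul(Rational(1, 64), Pow(5, 2)), 16)) = Add(-2, Mul(Mul(Rational(1, 64), 25), 16)) = Add(-2, Mul(Rational(25, 64), 16)) = Add(-2, Rational(25, 4)) = Rational(17, 4)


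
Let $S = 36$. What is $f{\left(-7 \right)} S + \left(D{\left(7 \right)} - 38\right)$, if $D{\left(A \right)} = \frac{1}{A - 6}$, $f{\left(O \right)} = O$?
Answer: $-289$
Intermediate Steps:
$D{\left(A \right)} = \frac{1}{-6 + A}$
$f{\left(-7 \right)} S + \left(D{\left(7 \right)} - 38\right) = \left(-7\right) 36 + \left(\frac{1}{-6 + 7} - 38\right) = -252 - \left(38 - 1^{-1}\right) = -252 + \left(1 - 38\right) = -252 - 37 = -289$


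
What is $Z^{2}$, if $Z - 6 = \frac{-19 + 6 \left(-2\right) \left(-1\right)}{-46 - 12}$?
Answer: $\frac{126025}{3364} \approx 37.463$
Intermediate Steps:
$Z = \frac{355}{58}$ ($Z = 6 + \frac{-19 + 6 \left(-2\right) \left(-1\right)}{-46 - 12} = 6 + \frac{-19 - -12}{-58} = 6 + \left(-19 + 12\right) \left(- \frac{1}{58}\right) = 6 - - \frac{7}{58} = 6 + \frac{7}{58} = \frac{355}{58} \approx 6.1207$)
$Z^{2} = \left(\frac{355}{58}\right)^{2} = \frac{126025}{3364}$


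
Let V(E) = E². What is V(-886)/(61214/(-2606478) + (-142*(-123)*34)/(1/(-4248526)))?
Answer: -1023037402044/3288022048989135223 ≈ -3.1114e-7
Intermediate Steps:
V(-886)/(61214/(-2606478) + (-142*(-123)*34)/(1/(-4248526))) = (-886)²/(61214/(-2606478) + (-142*(-123)*34)/(1/(-4248526))) = 784996/(61214*(-1/2606478) + (17466*34)/(-1/4248526)) = 784996/(-30607/1303239 + 593844*(-4248526)) = 784996/(-30607/1303239 - 2522961673944) = 784996/(-3288022048989135223/1303239) = 784996*(-1303239/3288022048989135223) = -1023037402044/3288022048989135223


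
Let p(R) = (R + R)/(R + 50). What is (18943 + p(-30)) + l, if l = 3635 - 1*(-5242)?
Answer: 27817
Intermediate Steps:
p(R) = 2*R/(50 + R) (p(R) = (2*R)/(50 + R) = 2*R/(50 + R))
l = 8877 (l = 3635 + 5242 = 8877)
(18943 + p(-30)) + l = (18943 + 2*(-30)/(50 - 30)) + 8877 = (18943 + 2*(-30)/20) + 8877 = (18943 + 2*(-30)*(1/20)) + 8877 = (18943 - 3) + 8877 = 18940 + 8877 = 27817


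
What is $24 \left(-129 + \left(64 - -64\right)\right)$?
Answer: $-24$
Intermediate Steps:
$24 \left(-129 + \left(64 - -64\right)\right) = 24 \left(-129 + \left(64 + 64\right)\right) = 24 \left(-129 + 128\right) = 24 \left(-1\right) = -24$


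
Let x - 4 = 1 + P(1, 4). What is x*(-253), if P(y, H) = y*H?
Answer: -2277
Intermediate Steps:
P(y, H) = H*y
x = 9 (x = 4 + (1 + 4*1) = 4 + (1 + 4) = 4 + 5 = 9)
x*(-253) = 9*(-253) = -2277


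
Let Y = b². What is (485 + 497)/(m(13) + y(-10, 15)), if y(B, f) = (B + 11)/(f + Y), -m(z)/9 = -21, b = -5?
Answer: 39280/7561 ≈ 5.1951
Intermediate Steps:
m(z) = 189 (m(z) = -9*(-21) = 189)
Y = 25 (Y = (-5)² = 25)
y(B, f) = (11 + B)/(25 + f) (y(B, f) = (B + 11)/(f + 25) = (11 + B)/(25 + f))
(485 + 497)/(m(13) + y(-10, 15)) = (485 + 497)/(189 + (11 - 10)/(25 + 15)) = 982/(189 + 1/40) = 982/(7561/40) = 982*(40/7561) = 39280/7561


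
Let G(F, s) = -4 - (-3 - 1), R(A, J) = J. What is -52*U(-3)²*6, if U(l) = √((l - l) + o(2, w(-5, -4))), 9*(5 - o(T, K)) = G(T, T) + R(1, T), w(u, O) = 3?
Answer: -4472/3 ≈ -1490.7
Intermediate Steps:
G(F, s) = 0 (G(F, s) = -4 - 1*(-4) = -4 + 4 = 0)
o(T, K) = 5 - T/9 (o(T, K) = 5 - (0 + T)/9 = 5 - T/9)
U(l) = √43/3 (U(l) = √((l - l) + (5 - ⅑*2)) = √(0 + (5 - 2/9)) = √(0 + 43/9) = √(43/9) = √43/3)
-52*U(-3)²*6 = -52*(√43/3)²*6 = -52*43/9*6 = -2236/9*6 = -4472/3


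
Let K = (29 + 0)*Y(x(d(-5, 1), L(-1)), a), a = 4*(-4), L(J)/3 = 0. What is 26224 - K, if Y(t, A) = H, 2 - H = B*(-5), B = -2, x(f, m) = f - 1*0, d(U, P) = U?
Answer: 26456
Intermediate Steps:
L(J) = 0 (L(J) = 3*0 = 0)
x(f, m) = f (x(f, m) = f + 0 = f)
a = -16
H = -8 (H = 2 - (-2)*(-5) = 2 - 1*10 = 2 - 10 = -8)
Y(t, A) = -8
K = -232 (K = (29 + 0)*(-8) = 29*(-8) = -232)
26224 - K = 26224 - 1*(-232) = 26224 + 232 = 26456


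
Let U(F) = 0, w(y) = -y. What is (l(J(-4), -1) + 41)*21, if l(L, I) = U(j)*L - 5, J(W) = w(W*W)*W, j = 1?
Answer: 756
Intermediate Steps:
J(W) = -W**3 (J(W) = (-W*W)*W = (-W**2)*W = -W**3)
l(L, I) = -5 (l(L, I) = 0*L - 5 = 0 - 5 = -5)
(l(J(-4), -1) + 41)*21 = (-5 + 41)*21 = 36*21 = 756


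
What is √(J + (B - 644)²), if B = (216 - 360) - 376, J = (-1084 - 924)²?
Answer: 68*√1165 ≈ 2321.0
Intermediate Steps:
J = 4032064 (J = (-2008)² = 4032064)
B = -520 (B = -144 - 376 = -520)
√(J + (B - 644)²) = √(4032064 + (-520 - 644)²) = √(4032064 + (-1164)²) = √(4032064 + 1354896) = √5386960 = 68*√1165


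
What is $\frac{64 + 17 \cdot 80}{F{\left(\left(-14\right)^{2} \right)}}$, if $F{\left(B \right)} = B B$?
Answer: $\frac{89}{2401} \approx 0.037068$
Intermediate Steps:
$F{\left(B \right)} = B^{2}$
$\frac{64 + 17 \cdot 80}{F{\left(\left(-14\right)^{2} \right)}} = \frac{64 + 17 \cdot 80}{\left(\left(-14\right)^{2}\right)^{2}} = \frac{64 + 1360}{196^{2}} = \frac{1424}{38416} = 1424 \cdot \frac{1}{38416} = \frac{89}{2401}$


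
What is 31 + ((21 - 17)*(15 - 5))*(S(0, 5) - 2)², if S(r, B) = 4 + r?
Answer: 191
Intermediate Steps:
31 + ((21 - 17)*(15 - 5))*(S(0, 5) - 2)² = 31 + ((21 - 17)*(15 - 5))*((4 + 0) - 2)² = 31 + (4*10)*(4 - 2)² = 31 + 40*2² = 31 + 40*4 = 31 + 160 = 191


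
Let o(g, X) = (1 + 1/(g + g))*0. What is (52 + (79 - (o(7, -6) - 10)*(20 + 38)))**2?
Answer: 505521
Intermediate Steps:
o(g, X) = 0 (o(g, X) = (1 + 1/(2*g))*0 = 0)
(52 + (79 - (o(7, -6) - 10)*(20 + 38)))**2 = (52 + (79 - (0 - 10)*(20 + 38)))**2 = (52 + (79 - (-10)*58))**2 = (52 + (79 - 1*(-580)))**2 = (52 + (79 + 580))**2 = (52 + 659)**2 = 711**2 = 505521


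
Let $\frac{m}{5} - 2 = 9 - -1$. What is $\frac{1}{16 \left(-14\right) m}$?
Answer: $- \frac{1}{13440} \approx -7.4405 \cdot 10^{-5}$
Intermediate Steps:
$m = 60$ ($m = 10 + 5 \left(9 - -1\right) = 10 + 5 \left(9 + \left(-9 + 10\right)\right) = 10 + 5 \left(9 + 1\right) = 10 + 5 \cdot 10 = 10 + 50 = 60$)
$\frac{1}{16 \left(-14\right) m} = \frac{1}{16 \left(-14\right) 60} = \frac{1}{\left(-224\right) 60} = \frac{1}{-13440} = - \frac{1}{13440}$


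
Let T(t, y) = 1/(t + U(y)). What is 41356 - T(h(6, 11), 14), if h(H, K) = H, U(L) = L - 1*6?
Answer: 578983/14 ≈ 41356.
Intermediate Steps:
U(L) = -6 + L (U(L) = L - 6 = -6 + L)
T(t, y) = 1/(-6 + t + y) (T(t, y) = 1/(t + (-6 + y)) = 1/(-6 + t + y))
41356 - T(h(6, 11), 14) = 41356 - 1/(-6 + 6 + 14) = 41356 - 1/14 = 578983/14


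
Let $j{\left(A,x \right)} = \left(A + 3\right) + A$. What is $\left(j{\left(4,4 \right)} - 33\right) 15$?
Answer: $-330$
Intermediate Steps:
$j{\left(A,x \right)} = 3 + 2 A$ ($j{\left(A,x \right)} = \left(3 + A\right) + A = 3 + 2 A$)
$\left(j{\left(4,4 \right)} - 33\right) 15 = \left(\left(3 + 2 \cdot 4\right) - 33\right) 15 = \left(\left(3 + 8\right) - 33\right) 15 = \left(11 - 33\right) 15 = \left(-22\right) 15 = -330$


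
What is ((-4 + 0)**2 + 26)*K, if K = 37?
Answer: 1554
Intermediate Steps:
((-4 + 0)**2 + 26)*K = ((-4 + 0)**2 + 26)*37 = ((-4)**2 + 26)*37 = (16 + 26)*37 = 42*37 = 1554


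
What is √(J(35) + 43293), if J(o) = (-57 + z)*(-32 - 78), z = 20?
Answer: √47363 ≈ 217.63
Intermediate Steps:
J(o) = 4070 (J(o) = (-57 + 20)*(-32 - 78) = -37*(-110) = 4070)
√(J(35) + 43293) = √(4070 + 43293) = √47363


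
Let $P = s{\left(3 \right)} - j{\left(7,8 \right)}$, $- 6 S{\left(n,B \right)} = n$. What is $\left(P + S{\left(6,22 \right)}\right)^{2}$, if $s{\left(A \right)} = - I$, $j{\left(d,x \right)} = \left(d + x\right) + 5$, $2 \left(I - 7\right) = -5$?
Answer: $\frac{2601}{4} \approx 650.25$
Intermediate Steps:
$S{\left(n,B \right)} = - \frac{n}{6}$
$I = \frac{9}{2}$ ($I = 7 + \frac{1}{2} \left(-5\right) = 7 - \frac{5}{2} = \frac{9}{2} \approx 4.5$)
$j{\left(d,x \right)} = 5 + d + x$
$s{\left(A \right)} = - \frac{9}{2}$ ($s{\left(A \right)} = \left(-1\right) \frac{9}{2} = - \frac{9}{2}$)
$P = - \frac{49}{2}$ ($P = - \frac{9}{2} - \left(5 + 7 + 8\right) = - \frac{9}{2} - 20 = - \frac{49}{2} \approx -24.5$)
$\left(P + S{\left(6,22 \right)}\right)^{2} = \left(- \frac{49}{2} - 1\right)^{2} = \left(- \frac{51}{2}\right)^{2} = \frac{2601}{4}$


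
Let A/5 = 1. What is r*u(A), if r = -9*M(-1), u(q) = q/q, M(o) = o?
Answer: 9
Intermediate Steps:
A = 5 (A = 5*1 = 5)
u(q) = 1
r = 9 (r = -9*(-1) = 9)
r*u(A) = 9*1 = 9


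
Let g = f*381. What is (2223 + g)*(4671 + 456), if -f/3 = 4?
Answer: -12043323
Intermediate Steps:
f = -12 (f = -3*4 = -12)
g = -4572 (g = -12*381 = -4572)
(2223 + g)*(4671 + 456) = (2223 - 4572)*(4671 + 456) = -2349*5127 = -12043323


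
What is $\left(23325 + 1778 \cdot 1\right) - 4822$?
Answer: $20281$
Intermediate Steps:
$\left(23325 + 1778 \cdot 1\right) - 4822 = \left(23325 + 1778\right) - 4822 = 25103 - 4822 = 20281$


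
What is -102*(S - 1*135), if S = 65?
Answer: 7140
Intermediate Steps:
-102*(S - 1*135) = -102*(65 - 1*135) = -102*(65 - 135) = -102*(-70) = 7140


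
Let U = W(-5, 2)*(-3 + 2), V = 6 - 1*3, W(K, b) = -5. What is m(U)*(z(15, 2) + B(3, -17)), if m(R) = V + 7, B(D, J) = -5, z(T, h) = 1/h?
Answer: -45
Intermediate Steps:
V = 3 (V = 6 - 3 = 3)
U = 5 (U = -5*(-3 + 2) = -5*(-1) = 5)
m(R) = 10 (m(R) = 3 + 7 = 10)
m(U)*(z(15, 2) + B(3, -17)) = 10*(1/2 - 5) = 10*(-9/2) = -45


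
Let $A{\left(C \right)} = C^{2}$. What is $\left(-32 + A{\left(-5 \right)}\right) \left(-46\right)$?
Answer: $322$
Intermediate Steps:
$\left(-32 + A{\left(-5 \right)}\right) \left(-46\right) = \left(-32 + \left(-5\right)^{2}\right) \left(-46\right) = \left(-32 + 25\right) \left(-46\right) = \left(-7\right) \left(-46\right) = 322$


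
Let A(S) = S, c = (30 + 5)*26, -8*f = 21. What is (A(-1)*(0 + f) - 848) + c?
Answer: 517/8 ≈ 64.625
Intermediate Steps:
f = -21/8 (f = -⅛*21 = -21/8 ≈ -2.6250)
c = 910 (c = 35*26 = 910)
(A(-1)*(0 + f) - 848) + c = (-(0 - 21/8) - 848) + 910 = (-1*(-21/8) - 848) + 910 = (21/8 - 848) + 910 = -6763/8 + 910 = 517/8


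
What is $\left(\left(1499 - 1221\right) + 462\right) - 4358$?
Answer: $-3618$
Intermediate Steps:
$\left(\left(1499 - 1221\right) + 462\right) - 4358 = \left(278 + 462\right) - 4358 = 740 - 4358 = -3618$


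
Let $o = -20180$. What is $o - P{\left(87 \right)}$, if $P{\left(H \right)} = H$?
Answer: $-20267$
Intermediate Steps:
$o - P{\left(87 \right)} = -20180 - 87 = -20267$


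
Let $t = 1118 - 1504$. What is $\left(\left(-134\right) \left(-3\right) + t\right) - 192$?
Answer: $-176$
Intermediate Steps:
$t = -386$ ($t = 1118 - 1504 = -386$)
$\left(\left(-134\right) \left(-3\right) + t\right) - 192 = \left(\left(-134\right) \left(-3\right) - 386\right) - 192 = \left(402 - 386\right) - 192 = 16 - 192 = -176$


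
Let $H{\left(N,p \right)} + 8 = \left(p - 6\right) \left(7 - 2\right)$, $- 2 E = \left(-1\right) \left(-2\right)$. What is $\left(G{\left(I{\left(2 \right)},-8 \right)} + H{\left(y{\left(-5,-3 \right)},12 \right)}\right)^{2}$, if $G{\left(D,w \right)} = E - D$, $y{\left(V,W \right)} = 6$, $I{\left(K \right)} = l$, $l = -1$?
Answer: $484$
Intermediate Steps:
$I{\left(K \right)} = -1$
$E = -1$ ($E = - \frac{\left(-1\right) \left(-2\right)}{2} = \left(- \frac{1}{2}\right) 2 = -1$)
$H{\left(N,p \right)} = -38 + 5 p$ ($H{\left(N,p \right)} = -8 + \left(p - 6\right) \left(7 - 2\right) = -8 + \left(-6 + p\right) 5 = -8 + \left(-30 + 5 p\right) = -38 + 5 p$)
$G{\left(D,w \right)} = -1 - D$
$\left(G{\left(I{\left(2 \right)},-8 \right)} + H{\left(y{\left(-5,-3 \right)},12 \right)}\right)^{2} = \left(\left(-1 - -1\right) + \left(-38 + 5 \cdot 12\right)\right)^{2} = \left(\left(-1 + 1\right) + \left(-38 + 60\right)\right)^{2} = \left(0 + 22\right)^{2} = 22^{2} = 484$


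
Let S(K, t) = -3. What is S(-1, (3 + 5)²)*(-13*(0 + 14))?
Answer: 546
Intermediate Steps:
S(-1, (3 + 5)²)*(-13*(0 + 14)) = -(-39)*(0 + 14) = -(-39)*14 = -3*(-182) = 546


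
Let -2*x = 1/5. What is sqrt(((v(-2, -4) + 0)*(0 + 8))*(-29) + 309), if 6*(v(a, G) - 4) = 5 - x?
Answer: I*sqrt(20405)/5 ≈ 28.569*I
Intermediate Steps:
x = -1/10 (x = -1/2/5 = -1/2*1/5 = -1/10 ≈ -0.10000)
v(a, G) = 97/20 (v(a, G) = 4 + (5 - 1*(-1/10))/6 = 4 + (5 + 1/10)/6 = 4 + (1/6)*(51/10) = 4 + 17/20 = 97/20)
sqrt(((v(-2, -4) + 0)*(0 + 8))*(-29) + 309) = sqrt(((97/20 + 0)*(0 + 8))*(-29) + 309) = sqrt(((97/20)*8)*(-29) + 309) = sqrt((194/5)*(-29) + 309) = sqrt(-5626/5 + 309) = sqrt(-4081/5) = I*sqrt(20405)/5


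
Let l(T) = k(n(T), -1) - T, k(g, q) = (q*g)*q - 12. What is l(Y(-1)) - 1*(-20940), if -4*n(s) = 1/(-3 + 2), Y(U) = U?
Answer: 83717/4 ≈ 20929.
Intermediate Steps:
n(s) = 1/4 (n(s) = -1/(4*(-3 + 2)) = -1/4/(-1) = -1/4*(-1) = 1/4)
k(g, q) = -12 + g*q**2 (k(g, q) = (g*q)*q - 12 = g*q**2 - 12 = -12 + g*q**2)
l(T) = -47/4 - T (l(T) = (-12 + (1/4)*(-1)**2) - T = (-12 + (1/4)*1) - T = (-12 + 1/4) - T = -47/4 - T)
l(Y(-1)) - 1*(-20940) = (-47/4 - 1*(-1)) - 1*(-20940) = (-47/4 + 1) + 20940 = -43/4 + 20940 = 83717/4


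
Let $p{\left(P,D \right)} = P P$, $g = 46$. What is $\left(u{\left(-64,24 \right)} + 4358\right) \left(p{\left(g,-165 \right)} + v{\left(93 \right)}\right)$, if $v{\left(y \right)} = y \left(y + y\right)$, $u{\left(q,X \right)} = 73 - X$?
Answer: $85557498$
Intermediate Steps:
$v{\left(y \right)} = 2 y^{2}$ ($v{\left(y \right)} = y 2 y = 2 y^{2}$)
$p{\left(P,D \right)} = P^{2}$
$\left(u{\left(-64,24 \right)} + 4358\right) \left(p{\left(g,-165 \right)} + v{\left(93 \right)}\right) = \left(\left(73 - 24\right) + 4358\right) \left(46^{2} + 2 \cdot 93^{2}\right) = \left(\left(73 - 24\right) + 4358\right) \left(2116 + 2 \cdot 8649\right) = \left(49 + 4358\right) \left(2116 + 17298\right) = 4407 \cdot 19414 = 85557498$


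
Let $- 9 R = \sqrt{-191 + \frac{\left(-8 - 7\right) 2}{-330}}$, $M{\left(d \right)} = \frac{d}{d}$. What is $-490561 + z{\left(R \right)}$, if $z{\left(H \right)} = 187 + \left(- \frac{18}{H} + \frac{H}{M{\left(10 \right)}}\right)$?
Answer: $-490374 - \frac{3023 i \sqrt{231}}{3465} \approx -4.9037 \cdot 10^{5} - 13.26 i$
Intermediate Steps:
$M{\left(d \right)} = 1$
$R = - \frac{10 i \sqrt{231}}{99}$ ($R = - \frac{\sqrt{-191 + \frac{\left(-8 - 7\right) 2}{-330}}}{9} = - \frac{\sqrt{-191 + \left(-15\right) 2 \left(- \frac{1}{330}\right)}}{9} = - \frac{\sqrt{-191 - - \frac{1}{11}}}{9} = - \frac{\sqrt{-191 + \frac{1}{11}}}{9} = - \frac{\sqrt{- \frac{2100}{11}}}{9} = - \frac{\frac{10}{11} i \sqrt{231}}{9} = - \frac{10 i \sqrt{231}}{99} \approx - 1.5352 i$)
$z{\left(H \right)} = 187 + H - \frac{18}{H}$ ($z{\left(H \right)} = 187 + \left(- \frac{18}{H} + \frac{H}{1}\right) = 187 + \left(- \frac{18}{H} + H 1\right) = 187 + \left(- \frac{18}{H} + H\right) = 187 + \left(H - \frac{18}{H}\right) = 187 + H - \frac{18}{H}$)
$-490561 + z{\left(R \right)} = -490561 - \left(-187 + 18 \frac{3 i \sqrt{231}}{70} + \frac{10 i \sqrt{231}}{99}\right) = -490561 - \left(-187 + \frac{10 i \sqrt{231}}{99} + 18 \cdot \frac{3}{70} i \sqrt{231}\right) = -490561 - \left(-187 + \frac{3023 i \sqrt{231}}{3465}\right) = -490561 + \left(187 - \frac{3023 i \sqrt{231}}{3465}\right) = -490374 - \frac{3023 i \sqrt{231}}{3465}$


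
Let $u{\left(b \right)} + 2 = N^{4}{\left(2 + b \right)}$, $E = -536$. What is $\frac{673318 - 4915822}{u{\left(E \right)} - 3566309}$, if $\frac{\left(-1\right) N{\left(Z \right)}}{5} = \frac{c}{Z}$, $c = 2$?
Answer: $\frac{10780460440664292}{9062212941839203} \approx 1.1896$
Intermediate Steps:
$N{\left(Z \right)} = - \frac{10}{Z}$ ($N{\left(Z \right)} = - 5 \frac{2}{Z} = - \frac{10}{Z}$)
$u{\left(b \right)} = -2 + \frac{10000}{\left(2 + b\right)^{4}}$ ($u{\left(b \right)} = -2 + \left(- \frac{10}{2 + b}\right)^{4} = -2 + \frac{10000}{\left(2 + b\right)^{4}}$)
$\frac{673318 - 4915822}{u{\left(E \right)} - 3566309} = \frac{673318 - 4915822}{\left(-2 + \frac{10000}{\left(2 - 536\right)^{4}}\right) - 3566309} = - \frac{4242504}{\left(-2 + \frac{10000}{81313944336}\right) - 3566309} = - \frac{4242504}{\left(-2 + 10000 \cdot \frac{1}{81313944336}\right) - 3566309} = - \frac{4242504}{\left(-2 + \frac{625}{5082121521}\right) - 3566309} = - \frac{4242504}{- \frac{10164242417}{5082121521} - 3566309} = - \frac{4242504}{- \frac{18124425883678406}{5082121521}} = \left(-4242504\right) \left(- \frac{5082121521}{18124425883678406}\right) = \frac{10780460440664292}{9062212941839203}$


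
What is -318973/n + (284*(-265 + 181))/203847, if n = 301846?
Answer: -3439167967/2930019122 ≈ -1.1738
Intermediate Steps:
-318973/n + (284*(-265 + 181))/203847 = -318973/301846 + (284*(-265 + 181))/203847 = -318973*1/301846 + (284*(-84))*(1/203847) = -318973/301846 - 23856*1/203847 = -318973/301846 - 1136/9707 = -3439167967/2930019122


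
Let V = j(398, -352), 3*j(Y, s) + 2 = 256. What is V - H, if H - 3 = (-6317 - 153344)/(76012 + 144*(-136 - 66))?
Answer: 11975363/140772 ≈ 85.069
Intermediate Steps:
j(Y, s) = 254/3 (j(Y, s) = -⅔ + (⅓)*256 = -⅔ + 256/3 = 254/3)
V = 254/3 ≈ 84.667
H = -18889/46924 (H = 3 + (-6317 - 153344)/(76012 + 144*(-136 - 66)) = 3 - 159661/(76012 + 144*(-202)) = 3 - 159661/(76012 - 29088) = 3 - 159661/46924 = -18889/46924 ≈ -0.40254)
V - H = 254/3 - 1*(-18889/46924) = 254/3 + 18889/46924 = 11975363/140772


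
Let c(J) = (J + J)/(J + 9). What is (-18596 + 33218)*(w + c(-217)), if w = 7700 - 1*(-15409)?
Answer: 17572375983/52 ≈ 3.3793e+8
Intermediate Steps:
w = 23109 (w = 7700 + 15409 = 23109)
c(J) = 2*J/(9 + J) (c(J) = (2*J)/(9 + J) = 2*J/(9 + J))
(-18596 + 33218)*(w + c(-217)) = (-18596 + 33218)*(23109 + 2*(-217)/(9 - 217)) = 14622*(23109 + 2*(-217)/(-208)) = 14622*(23109 + 2*(-217)*(-1/208)) = 14622*(23109 + 217/104) = 14622*(2403553/104) = 17572375983/52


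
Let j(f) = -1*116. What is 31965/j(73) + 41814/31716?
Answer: -28026431/102196 ≈ -274.24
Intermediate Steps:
j(f) = -116
31965/j(73) + 41814/31716 = 31965/(-116) + 41814/31716 = 31965*(-1/116) + 41814*(1/31716) = -31965/116 + 2323/1762 = -28026431/102196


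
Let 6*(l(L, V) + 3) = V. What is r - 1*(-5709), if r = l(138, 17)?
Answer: 34253/6 ≈ 5708.8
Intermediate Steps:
l(L, V) = -3 + V/6
r = -⅙ (r = -3 + (⅙)*17 = -3 + 17/6 = -⅙ ≈ -0.16667)
r - 1*(-5709) = -⅙ - 1*(-5709) = -⅙ + 5709 = 34253/6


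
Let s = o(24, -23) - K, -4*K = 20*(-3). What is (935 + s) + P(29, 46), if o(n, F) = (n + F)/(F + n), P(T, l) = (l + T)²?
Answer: 6546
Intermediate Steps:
P(T, l) = (T + l)²
o(n, F) = 1 (o(n, F) = (F + n)/(F + n) = 1)
K = 15 (K = -5*(-3) = -¼*(-60) = 15)
s = -14 (s = 1 - 1*15 = 1 - 15 = -14)
(935 + s) + P(29, 46) = (935 - 14) + (29 + 46)² = 921 + 75² = 921 + 5625 = 6546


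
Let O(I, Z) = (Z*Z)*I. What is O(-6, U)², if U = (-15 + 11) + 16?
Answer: 746496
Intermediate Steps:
U = 12 (U = -4 + 16 = 12)
O(I, Z) = I*Z² (O(I, Z) = Z²*I = I*Z²)
O(-6, U)² = (-6*12²)² = (-6*144)² = (-864)² = 746496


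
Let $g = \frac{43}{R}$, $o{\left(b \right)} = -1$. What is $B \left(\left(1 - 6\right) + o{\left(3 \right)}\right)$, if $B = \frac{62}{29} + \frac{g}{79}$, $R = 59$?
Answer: $- \frac{1741374}{135169} \approx -12.883$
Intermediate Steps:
$g = \frac{43}{59} \approx 0.72881$
$B = \frac{290229}{135169}$ ($B = \frac{62}{29} + \frac{43}{59 \cdot 79} = 62 \cdot \frac{1}{29} + \frac{43}{59} \cdot \frac{1}{79} = \frac{62}{29} + \frac{43}{4661} = \frac{290229}{135169} \approx 2.1472$)
$B \left(\left(1 - 6\right) + o{\left(3 \right)}\right) = \frac{290229 \left(\left(1 - 6\right) - 1\right)}{135169} = \frac{290229 \left(-5 - 1\right)}{135169} = \frac{290229}{135169} \left(-6\right) = - \frac{1741374}{135169}$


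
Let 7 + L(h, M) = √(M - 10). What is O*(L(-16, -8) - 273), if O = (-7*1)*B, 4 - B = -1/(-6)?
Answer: 22540/3 - 161*I*√2/2 ≈ 7513.3 - 113.84*I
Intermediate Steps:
L(h, M) = -7 + √(-10 + M) (L(h, M) = -7 + √(M - 10) = -7 + √(-10 + M))
B = 23/6 (B = 4 - (-1)/(-6) = 4 - (-1)*(-1)/6 = 4 - 1*⅙ = 4 - ⅙ = 23/6 ≈ 3.8333)
O = -161/6 (O = -7*1*(23/6) = -7*23/6 = -161/6 ≈ -26.833)
O*(L(-16, -8) - 273) = -161*((-7 + √(-10 - 8)) - 273)/6 = -161*((-7 + √(-18)) - 273)/6 = -161*((-7 + 3*I*√2) - 273)/6 = -161*(-280 + 3*I*√2)/6 = 22540/3 - 161*I*√2/2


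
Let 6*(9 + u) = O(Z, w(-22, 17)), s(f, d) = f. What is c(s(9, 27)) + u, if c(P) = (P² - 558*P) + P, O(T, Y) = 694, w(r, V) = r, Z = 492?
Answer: -14476/3 ≈ -4825.3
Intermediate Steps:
u = 320/3 (u = -9 + (⅙)*694 = -9 + 347/3 = 320/3 ≈ 106.67)
c(P) = P² - 557*P
c(s(9, 27)) + u = 9*(-557 + 9) + 320/3 = 9*(-548) + 320/3 = -4932 + 320/3 = -14476/3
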